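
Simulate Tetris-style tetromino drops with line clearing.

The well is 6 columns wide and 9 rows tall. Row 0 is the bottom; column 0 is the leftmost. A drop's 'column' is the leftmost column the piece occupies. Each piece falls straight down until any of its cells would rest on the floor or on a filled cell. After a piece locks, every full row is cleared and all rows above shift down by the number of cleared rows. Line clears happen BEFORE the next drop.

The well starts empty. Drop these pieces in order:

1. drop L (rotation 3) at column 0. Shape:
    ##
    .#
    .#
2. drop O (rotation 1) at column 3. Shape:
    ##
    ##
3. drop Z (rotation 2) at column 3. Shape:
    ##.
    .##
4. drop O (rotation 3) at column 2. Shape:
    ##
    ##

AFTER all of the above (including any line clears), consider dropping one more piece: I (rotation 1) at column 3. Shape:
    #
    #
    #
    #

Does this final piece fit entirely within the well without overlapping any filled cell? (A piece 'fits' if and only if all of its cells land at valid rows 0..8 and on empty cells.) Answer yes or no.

Drop 1: L rot3 at col 0 lands with bottom-row=0; cleared 0 line(s) (total 0); column heights now [3 3 0 0 0 0], max=3
Drop 2: O rot1 at col 3 lands with bottom-row=0; cleared 0 line(s) (total 0); column heights now [3 3 0 2 2 0], max=3
Drop 3: Z rot2 at col 3 lands with bottom-row=2; cleared 0 line(s) (total 0); column heights now [3 3 0 4 4 3], max=4
Drop 4: O rot3 at col 2 lands with bottom-row=4; cleared 0 line(s) (total 0); column heights now [3 3 6 6 4 3], max=6
Test piece I rot1 at col 3 (width 1): heights before test = [3 3 6 6 4 3]; fits = False

Answer: no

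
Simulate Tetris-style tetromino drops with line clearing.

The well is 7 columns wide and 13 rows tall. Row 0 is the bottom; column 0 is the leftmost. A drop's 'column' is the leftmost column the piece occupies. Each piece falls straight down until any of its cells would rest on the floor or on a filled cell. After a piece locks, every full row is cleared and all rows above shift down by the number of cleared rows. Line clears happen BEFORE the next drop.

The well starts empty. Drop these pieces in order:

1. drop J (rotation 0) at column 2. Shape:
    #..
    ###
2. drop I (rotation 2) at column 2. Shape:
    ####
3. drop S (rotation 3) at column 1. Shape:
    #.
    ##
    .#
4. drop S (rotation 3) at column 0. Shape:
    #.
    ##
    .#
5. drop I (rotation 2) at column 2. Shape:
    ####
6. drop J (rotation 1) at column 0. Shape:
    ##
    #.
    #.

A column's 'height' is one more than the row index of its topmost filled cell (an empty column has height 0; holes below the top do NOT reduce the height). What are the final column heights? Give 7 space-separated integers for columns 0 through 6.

Drop 1: J rot0 at col 2 lands with bottom-row=0; cleared 0 line(s) (total 0); column heights now [0 0 2 1 1 0 0], max=2
Drop 2: I rot2 at col 2 lands with bottom-row=2; cleared 0 line(s) (total 0); column heights now [0 0 3 3 3 3 0], max=3
Drop 3: S rot3 at col 1 lands with bottom-row=3; cleared 0 line(s) (total 0); column heights now [0 6 5 3 3 3 0], max=6
Drop 4: S rot3 at col 0 lands with bottom-row=6; cleared 0 line(s) (total 0); column heights now [9 8 5 3 3 3 0], max=9
Drop 5: I rot2 at col 2 lands with bottom-row=5; cleared 0 line(s) (total 0); column heights now [9 8 6 6 6 6 0], max=9
Drop 6: J rot1 at col 0 lands with bottom-row=9; cleared 0 line(s) (total 0); column heights now [12 12 6 6 6 6 0], max=12

Answer: 12 12 6 6 6 6 0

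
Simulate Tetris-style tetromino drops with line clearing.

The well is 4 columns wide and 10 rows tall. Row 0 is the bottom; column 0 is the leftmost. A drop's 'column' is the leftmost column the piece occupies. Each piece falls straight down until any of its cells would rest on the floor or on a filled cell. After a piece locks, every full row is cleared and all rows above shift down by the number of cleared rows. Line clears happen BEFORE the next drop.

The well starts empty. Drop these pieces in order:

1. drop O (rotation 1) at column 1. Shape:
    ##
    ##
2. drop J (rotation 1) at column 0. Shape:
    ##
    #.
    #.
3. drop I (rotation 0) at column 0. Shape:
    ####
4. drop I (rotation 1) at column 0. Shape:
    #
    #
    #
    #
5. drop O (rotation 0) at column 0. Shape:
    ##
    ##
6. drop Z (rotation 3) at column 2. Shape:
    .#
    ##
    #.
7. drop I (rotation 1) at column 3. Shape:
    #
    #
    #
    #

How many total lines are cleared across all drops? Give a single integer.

Drop 1: O rot1 at col 1 lands with bottom-row=0; cleared 0 line(s) (total 0); column heights now [0 2 2 0], max=2
Drop 2: J rot1 at col 0 lands with bottom-row=0; cleared 0 line(s) (total 0); column heights now [3 3 2 0], max=3
Drop 3: I rot0 at col 0 lands with bottom-row=3; cleared 1 line(s) (total 1); column heights now [3 3 2 0], max=3
Drop 4: I rot1 at col 0 lands with bottom-row=3; cleared 0 line(s) (total 1); column heights now [7 3 2 0], max=7
Drop 5: O rot0 at col 0 lands with bottom-row=7; cleared 0 line(s) (total 1); column heights now [9 9 2 0], max=9
Drop 6: Z rot3 at col 2 lands with bottom-row=2; cleared 0 line(s) (total 1); column heights now [9 9 4 5], max=9
Drop 7: I rot1 at col 3 lands with bottom-row=5; cleared 0 line(s) (total 1); column heights now [9 9 4 9], max=9

Answer: 1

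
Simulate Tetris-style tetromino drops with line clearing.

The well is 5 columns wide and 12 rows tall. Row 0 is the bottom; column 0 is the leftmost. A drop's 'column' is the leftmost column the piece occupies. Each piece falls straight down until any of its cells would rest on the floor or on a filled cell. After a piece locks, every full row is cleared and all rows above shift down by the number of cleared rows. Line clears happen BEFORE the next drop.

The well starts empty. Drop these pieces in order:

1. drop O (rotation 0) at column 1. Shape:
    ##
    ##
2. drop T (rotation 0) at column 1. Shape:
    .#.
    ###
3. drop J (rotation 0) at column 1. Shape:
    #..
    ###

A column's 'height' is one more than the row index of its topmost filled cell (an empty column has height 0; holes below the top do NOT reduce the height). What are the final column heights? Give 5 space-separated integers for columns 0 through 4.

Drop 1: O rot0 at col 1 lands with bottom-row=0; cleared 0 line(s) (total 0); column heights now [0 2 2 0 0], max=2
Drop 2: T rot0 at col 1 lands with bottom-row=2; cleared 0 line(s) (total 0); column heights now [0 3 4 3 0], max=4
Drop 3: J rot0 at col 1 lands with bottom-row=4; cleared 0 line(s) (total 0); column heights now [0 6 5 5 0], max=6

Answer: 0 6 5 5 0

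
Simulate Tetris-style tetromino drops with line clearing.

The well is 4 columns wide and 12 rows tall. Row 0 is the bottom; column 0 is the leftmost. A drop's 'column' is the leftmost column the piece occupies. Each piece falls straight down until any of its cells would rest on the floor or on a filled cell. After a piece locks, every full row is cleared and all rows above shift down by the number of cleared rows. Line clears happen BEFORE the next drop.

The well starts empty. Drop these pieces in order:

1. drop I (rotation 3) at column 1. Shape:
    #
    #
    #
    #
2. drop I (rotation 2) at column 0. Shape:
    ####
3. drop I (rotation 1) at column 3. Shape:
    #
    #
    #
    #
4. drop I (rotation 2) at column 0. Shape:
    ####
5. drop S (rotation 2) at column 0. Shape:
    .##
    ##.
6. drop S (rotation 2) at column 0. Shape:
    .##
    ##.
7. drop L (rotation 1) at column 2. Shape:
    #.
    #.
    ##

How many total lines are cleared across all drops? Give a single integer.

Drop 1: I rot3 at col 1 lands with bottom-row=0; cleared 0 line(s) (total 0); column heights now [0 4 0 0], max=4
Drop 2: I rot2 at col 0 lands with bottom-row=4; cleared 1 line(s) (total 1); column heights now [0 4 0 0], max=4
Drop 3: I rot1 at col 3 lands with bottom-row=0; cleared 0 line(s) (total 1); column heights now [0 4 0 4], max=4
Drop 4: I rot2 at col 0 lands with bottom-row=4; cleared 1 line(s) (total 2); column heights now [0 4 0 4], max=4
Drop 5: S rot2 at col 0 lands with bottom-row=4; cleared 0 line(s) (total 2); column heights now [5 6 6 4], max=6
Drop 6: S rot2 at col 0 lands with bottom-row=6; cleared 0 line(s) (total 2); column heights now [7 8 8 4], max=8
Drop 7: L rot1 at col 2 lands with bottom-row=8; cleared 0 line(s) (total 2); column heights now [7 8 11 9], max=11

Answer: 2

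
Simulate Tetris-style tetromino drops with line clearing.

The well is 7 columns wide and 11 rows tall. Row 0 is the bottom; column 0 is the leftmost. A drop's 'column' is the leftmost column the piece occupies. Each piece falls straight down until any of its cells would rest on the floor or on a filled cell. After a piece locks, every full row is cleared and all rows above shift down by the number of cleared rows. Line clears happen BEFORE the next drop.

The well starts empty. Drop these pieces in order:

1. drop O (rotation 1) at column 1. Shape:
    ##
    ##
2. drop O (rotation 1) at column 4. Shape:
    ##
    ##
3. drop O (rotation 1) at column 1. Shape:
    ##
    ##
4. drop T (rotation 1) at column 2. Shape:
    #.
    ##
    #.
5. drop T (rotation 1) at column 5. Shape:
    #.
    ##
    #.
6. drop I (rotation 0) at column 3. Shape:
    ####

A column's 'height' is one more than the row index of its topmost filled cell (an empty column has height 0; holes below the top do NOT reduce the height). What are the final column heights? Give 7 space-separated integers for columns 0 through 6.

Drop 1: O rot1 at col 1 lands with bottom-row=0; cleared 0 line(s) (total 0); column heights now [0 2 2 0 0 0 0], max=2
Drop 2: O rot1 at col 4 lands with bottom-row=0; cleared 0 line(s) (total 0); column heights now [0 2 2 0 2 2 0], max=2
Drop 3: O rot1 at col 1 lands with bottom-row=2; cleared 0 line(s) (total 0); column heights now [0 4 4 0 2 2 0], max=4
Drop 4: T rot1 at col 2 lands with bottom-row=4; cleared 0 line(s) (total 0); column heights now [0 4 7 6 2 2 0], max=7
Drop 5: T rot1 at col 5 lands with bottom-row=2; cleared 0 line(s) (total 0); column heights now [0 4 7 6 2 5 4], max=7
Drop 6: I rot0 at col 3 lands with bottom-row=6; cleared 0 line(s) (total 0); column heights now [0 4 7 7 7 7 7], max=7

Answer: 0 4 7 7 7 7 7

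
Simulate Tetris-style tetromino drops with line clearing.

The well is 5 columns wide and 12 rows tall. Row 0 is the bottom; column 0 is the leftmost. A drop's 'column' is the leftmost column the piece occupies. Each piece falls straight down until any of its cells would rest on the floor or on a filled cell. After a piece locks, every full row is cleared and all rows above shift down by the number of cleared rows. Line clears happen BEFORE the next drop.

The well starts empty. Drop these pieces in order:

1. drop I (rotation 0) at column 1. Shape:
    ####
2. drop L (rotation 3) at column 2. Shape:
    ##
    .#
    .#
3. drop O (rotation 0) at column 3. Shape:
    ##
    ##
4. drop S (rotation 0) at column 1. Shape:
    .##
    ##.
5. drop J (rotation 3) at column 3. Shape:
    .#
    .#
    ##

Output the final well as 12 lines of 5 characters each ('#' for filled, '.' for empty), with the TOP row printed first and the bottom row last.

Answer: .....
.....
....#
....#
...##
..##.
.####
...##
..##.
...#.
...#.
.####

Derivation:
Drop 1: I rot0 at col 1 lands with bottom-row=0; cleared 0 line(s) (total 0); column heights now [0 1 1 1 1], max=1
Drop 2: L rot3 at col 2 lands with bottom-row=1; cleared 0 line(s) (total 0); column heights now [0 1 4 4 1], max=4
Drop 3: O rot0 at col 3 lands with bottom-row=4; cleared 0 line(s) (total 0); column heights now [0 1 4 6 6], max=6
Drop 4: S rot0 at col 1 lands with bottom-row=5; cleared 0 line(s) (total 0); column heights now [0 6 7 7 6], max=7
Drop 5: J rot3 at col 3 lands with bottom-row=7; cleared 0 line(s) (total 0); column heights now [0 6 7 8 10], max=10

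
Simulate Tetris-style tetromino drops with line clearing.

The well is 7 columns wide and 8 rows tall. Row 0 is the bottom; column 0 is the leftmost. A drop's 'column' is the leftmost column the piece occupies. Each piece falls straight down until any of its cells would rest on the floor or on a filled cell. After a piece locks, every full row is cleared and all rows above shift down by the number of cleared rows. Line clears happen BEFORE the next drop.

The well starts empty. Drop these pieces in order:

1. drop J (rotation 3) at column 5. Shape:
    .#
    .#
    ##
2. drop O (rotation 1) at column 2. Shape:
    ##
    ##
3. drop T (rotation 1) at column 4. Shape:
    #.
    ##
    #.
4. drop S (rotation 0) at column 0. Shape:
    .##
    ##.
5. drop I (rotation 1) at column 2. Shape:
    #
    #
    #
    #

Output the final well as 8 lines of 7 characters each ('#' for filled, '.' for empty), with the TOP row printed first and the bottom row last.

Answer: .......
.......
..#....
..#....
..#....
..#....
.##.#.#
..#####

Derivation:
Drop 1: J rot3 at col 5 lands with bottom-row=0; cleared 0 line(s) (total 0); column heights now [0 0 0 0 0 1 3], max=3
Drop 2: O rot1 at col 2 lands with bottom-row=0; cleared 0 line(s) (total 0); column heights now [0 0 2 2 0 1 3], max=3
Drop 3: T rot1 at col 4 lands with bottom-row=0; cleared 0 line(s) (total 0); column heights now [0 0 2 2 3 2 3], max=3
Drop 4: S rot0 at col 0 lands with bottom-row=1; cleared 1 line(s) (total 1); column heights now [0 2 2 1 2 1 2], max=2
Drop 5: I rot1 at col 2 lands with bottom-row=2; cleared 0 line(s) (total 1); column heights now [0 2 6 1 2 1 2], max=6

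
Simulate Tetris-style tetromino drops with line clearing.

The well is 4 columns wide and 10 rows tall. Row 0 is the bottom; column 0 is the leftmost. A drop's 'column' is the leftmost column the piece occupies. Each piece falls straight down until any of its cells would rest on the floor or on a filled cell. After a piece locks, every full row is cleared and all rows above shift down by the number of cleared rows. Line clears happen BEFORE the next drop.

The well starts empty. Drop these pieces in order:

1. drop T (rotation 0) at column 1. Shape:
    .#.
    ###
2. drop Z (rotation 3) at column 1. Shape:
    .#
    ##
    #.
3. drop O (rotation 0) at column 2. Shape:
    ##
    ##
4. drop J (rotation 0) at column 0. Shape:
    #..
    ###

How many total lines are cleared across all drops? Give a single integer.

Answer: 0

Derivation:
Drop 1: T rot0 at col 1 lands with bottom-row=0; cleared 0 line(s) (total 0); column heights now [0 1 2 1], max=2
Drop 2: Z rot3 at col 1 lands with bottom-row=1; cleared 0 line(s) (total 0); column heights now [0 3 4 1], max=4
Drop 3: O rot0 at col 2 lands with bottom-row=4; cleared 0 line(s) (total 0); column heights now [0 3 6 6], max=6
Drop 4: J rot0 at col 0 lands with bottom-row=6; cleared 0 line(s) (total 0); column heights now [8 7 7 6], max=8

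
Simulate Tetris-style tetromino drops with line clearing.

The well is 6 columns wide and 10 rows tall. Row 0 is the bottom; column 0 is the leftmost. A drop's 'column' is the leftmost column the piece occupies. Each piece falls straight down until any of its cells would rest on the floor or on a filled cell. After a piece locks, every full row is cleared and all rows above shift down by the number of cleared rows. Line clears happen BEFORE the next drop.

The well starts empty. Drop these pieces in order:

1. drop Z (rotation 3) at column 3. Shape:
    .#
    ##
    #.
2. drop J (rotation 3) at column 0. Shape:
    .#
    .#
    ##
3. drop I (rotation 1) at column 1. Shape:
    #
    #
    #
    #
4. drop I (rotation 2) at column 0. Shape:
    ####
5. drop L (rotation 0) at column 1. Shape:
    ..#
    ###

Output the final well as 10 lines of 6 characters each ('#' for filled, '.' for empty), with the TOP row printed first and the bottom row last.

Answer: ...#..
.###..
####..
.#....
.#....
.#....
.#....
.#..#.
.#.##.
##.#..

Derivation:
Drop 1: Z rot3 at col 3 lands with bottom-row=0; cleared 0 line(s) (total 0); column heights now [0 0 0 2 3 0], max=3
Drop 2: J rot3 at col 0 lands with bottom-row=0; cleared 0 line(s) (total 0); column heights now [1 3 0 2 3 0], max=3
Drop 3: I rot1 at col 1 lands with bottom-row=3; cleared 0 line(s) (total 0); column heights now [1 7 0 2 3 0], max=7
Drop 4: I rot2 at col 0 lands with bottom-row=7; cleared 0 line(s) (total 0); column heights now [8 8 8 8 3 0], max=8
Drop 5: L rot0 at col 1 lands with bottom-row=8; cleared 0 line(s) (total 0); column heights now [8 9 9 10 3 0], max=10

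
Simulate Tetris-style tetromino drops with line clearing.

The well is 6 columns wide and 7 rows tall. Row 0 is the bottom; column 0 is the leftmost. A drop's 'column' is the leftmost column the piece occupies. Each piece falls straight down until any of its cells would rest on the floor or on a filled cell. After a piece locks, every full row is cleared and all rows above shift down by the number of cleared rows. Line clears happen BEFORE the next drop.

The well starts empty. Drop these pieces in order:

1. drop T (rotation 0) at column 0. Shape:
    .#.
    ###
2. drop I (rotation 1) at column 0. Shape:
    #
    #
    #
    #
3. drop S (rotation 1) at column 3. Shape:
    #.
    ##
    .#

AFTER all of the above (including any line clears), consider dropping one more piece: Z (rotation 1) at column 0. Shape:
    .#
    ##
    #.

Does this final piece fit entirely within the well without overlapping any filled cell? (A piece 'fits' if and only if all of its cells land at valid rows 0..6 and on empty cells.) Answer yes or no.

Drop 1: T rot0 at col 0 lands with bottom-row=0; cleared 0 line(s) (total 0); column heights now [1 2 1 0 0 0], max=2
Drop 2: I rot1 at col 0 lands with bottom-row=1; cleared 0 line(s) (total 0); column heights now [5 2 1 0 0 0], max=5
Drop 3: S rot1 at col 3 lands with bottom-row=0; cleared 0 line(s) (total 0); column heights now [5 2 1 3 2 0], max=5
Test piece Z rot1 at col 0 (width 2): heights before test = [5 2 1 3 2 0]; fits = False

Answer: no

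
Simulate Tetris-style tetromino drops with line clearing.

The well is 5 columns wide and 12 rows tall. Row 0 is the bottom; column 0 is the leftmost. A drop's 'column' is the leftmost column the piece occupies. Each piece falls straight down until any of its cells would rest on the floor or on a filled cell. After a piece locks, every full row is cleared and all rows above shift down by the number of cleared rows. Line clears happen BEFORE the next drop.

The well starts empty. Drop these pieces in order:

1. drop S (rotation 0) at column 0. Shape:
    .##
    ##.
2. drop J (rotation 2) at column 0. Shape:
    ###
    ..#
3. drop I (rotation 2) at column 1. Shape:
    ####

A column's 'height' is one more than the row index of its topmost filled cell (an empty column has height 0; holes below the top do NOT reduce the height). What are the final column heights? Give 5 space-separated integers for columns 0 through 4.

Drop 1: S rot0 at col 0 lands with bottom-row=0; cleared 0 line(s) (total 0); column heights now [1 2 2 0 0], max=2
Drop 2: J rot2 at col 0 lands with bottom-row=2; cleared 0 line(s) (total 0); column heights now [4 4 4 0 0], max=4
Drop 3: I rot2 at col 1 lands with bottom-row=4; cleared 0 line(s) (total 0); column heights now [4 5 5 5 5], max=5

Answer: 4 5 5 5 5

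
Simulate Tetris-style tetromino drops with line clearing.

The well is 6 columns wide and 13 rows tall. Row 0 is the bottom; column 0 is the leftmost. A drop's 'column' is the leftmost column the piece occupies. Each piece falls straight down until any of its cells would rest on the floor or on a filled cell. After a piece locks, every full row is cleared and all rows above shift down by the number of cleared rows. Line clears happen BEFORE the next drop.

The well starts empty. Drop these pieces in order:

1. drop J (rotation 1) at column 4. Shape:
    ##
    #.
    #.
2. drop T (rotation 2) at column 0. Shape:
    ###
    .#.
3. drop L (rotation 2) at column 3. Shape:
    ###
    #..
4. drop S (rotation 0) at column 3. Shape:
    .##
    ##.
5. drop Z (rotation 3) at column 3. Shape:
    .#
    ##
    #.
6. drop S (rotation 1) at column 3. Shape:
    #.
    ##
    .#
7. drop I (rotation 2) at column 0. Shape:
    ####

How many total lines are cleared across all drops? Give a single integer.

Answer: 0

Derivation:
Drop 1: J rot1 at col 4 lands with bottom-row=0; cleared 0 line(s) (total 0); column heights now [0 0 0 0 3 3], max=3
Drop 2: T rot2 at col 0 lands with bottom-row=0; cleared 0 line(s) (total 0); column heights now [2 2 2 0 3 3], max=3
Drop 3: L rot2 at col 3 lands with bottom-row=2; cleared 0 line(s) (total 0); column heights now [2 2 2 4 4 4], max=4
Drop 4: S rot0 at col 3 lands with bottom-row=4; cleared 0 line(s) (total 0); column heights now [2 2 2 5 6 6], max=6
Drop 5: Z rot3 at col 3 lands with bottom-row=5; cleared 0 line(s) (total 0); column heights now [2 2 2 7 8 6], max=8
Drop 6: S rot1 at col 3 lands with bottom-row=8; cleared 0 line(s) (total 0); column heights now [2 2 2 11 10 6], max=11
Drop 7: I rot2 at col 0 lands with bottom-row=11; cleared 0 line(s) (total 0); column heights now [12 12 12 12 10 6], max=12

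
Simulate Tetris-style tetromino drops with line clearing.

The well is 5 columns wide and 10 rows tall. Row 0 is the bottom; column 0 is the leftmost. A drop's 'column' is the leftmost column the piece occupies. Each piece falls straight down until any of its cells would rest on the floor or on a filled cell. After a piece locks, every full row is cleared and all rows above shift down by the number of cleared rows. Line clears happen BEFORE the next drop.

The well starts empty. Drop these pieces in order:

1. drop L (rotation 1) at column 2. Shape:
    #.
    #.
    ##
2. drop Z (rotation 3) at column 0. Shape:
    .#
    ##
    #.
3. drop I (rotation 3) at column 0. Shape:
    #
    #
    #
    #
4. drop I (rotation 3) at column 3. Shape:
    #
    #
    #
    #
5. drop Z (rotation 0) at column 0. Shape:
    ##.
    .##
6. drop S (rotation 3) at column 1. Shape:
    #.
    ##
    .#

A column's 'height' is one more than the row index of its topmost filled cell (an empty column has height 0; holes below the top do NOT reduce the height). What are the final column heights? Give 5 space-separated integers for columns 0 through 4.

Answer: 7 9 8 5 0

Derivation:
Drop 1: L rot1 at col 2 lands with bottom-row=0; cleared 0 line(s) (total 0); column heights now [0 0 3 1 0], max=3
Drop 2: Z rot3 at col 0 lands with bottom-row=0; cleared 0 line(s) (total 0); column heights now [2 3 3 1 0], max=3
Drop 3: I rot3 at col 0 lands with bottom-row=2; cleared 0 line(s) (total 0); column heights now [6 3 3 1 0], max=6
Drop 4: I rot3 at col 3 lands with bottom-row=1; cleared 0 line(s) (total 0); column heights now [6 3 3 5 0], max=6
Drop 5: Z rot0 at col 0 lands with bottom-row=5; cleared 0 line(s) (total 0); column heights now [7 7 6 5 0], max=7
Drop 6: S rot3 at col 1 lands with bottom-row=6; cleared 0 line(s) (total 0); column heights now [7 9 8 5 0], max=9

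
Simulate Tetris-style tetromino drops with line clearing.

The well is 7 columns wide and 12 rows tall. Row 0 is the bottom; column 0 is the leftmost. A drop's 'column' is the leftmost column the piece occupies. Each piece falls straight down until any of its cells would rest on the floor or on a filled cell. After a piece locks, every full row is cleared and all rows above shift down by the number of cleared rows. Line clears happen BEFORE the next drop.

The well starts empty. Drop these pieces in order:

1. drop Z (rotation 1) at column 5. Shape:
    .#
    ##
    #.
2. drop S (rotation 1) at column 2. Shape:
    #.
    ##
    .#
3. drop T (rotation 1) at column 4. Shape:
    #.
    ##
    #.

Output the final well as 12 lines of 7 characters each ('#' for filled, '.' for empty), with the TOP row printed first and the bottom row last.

Drop 1: Z rot1 at col 5 lands with bottom-row=0; cleared 0 line(s) (total 0); column heights now [0 0 0 0 0 2 3], max=3
Drop 2: S rot1 at col 2 lands with bottom-row=0; cleared 0 line(s) (total 0); column heights now [0 0 3 2 0 2 3], max=3
Drop 3: T rot1 at col 4 lands with bottom-row=1; cleared 0 line(s) (total 0); column heights now [0 0 3 2 4 3 3], max=4

Answer: .......
.......
.......
.......
.......
.......
.......
.......
....#..
..#.###
..#####
...#.#.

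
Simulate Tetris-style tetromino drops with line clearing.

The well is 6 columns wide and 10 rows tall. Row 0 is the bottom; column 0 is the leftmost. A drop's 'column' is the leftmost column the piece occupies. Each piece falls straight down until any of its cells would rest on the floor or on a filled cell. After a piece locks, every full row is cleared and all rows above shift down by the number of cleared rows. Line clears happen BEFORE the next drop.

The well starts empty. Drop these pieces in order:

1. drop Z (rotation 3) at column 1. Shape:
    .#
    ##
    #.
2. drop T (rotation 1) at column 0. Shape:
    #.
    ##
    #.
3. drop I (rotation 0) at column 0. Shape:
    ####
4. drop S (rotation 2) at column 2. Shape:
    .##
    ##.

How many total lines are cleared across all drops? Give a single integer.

Drop 1: Z rot3 at col 1 lands with bottom-row=0; cleared 0 line(s) (total 0); column heights now [0 2 3 0 0 0], max=3
Drop 2: T rot1 at col 0 lands with bottom-row=1; cleared 0 line(s) (total 0); column heights now [4 3 3 0 0 0], max=4
Drop 3: I rot0 at col 0 lands with bottom-row=4; cleared 0 line(s) (total 0); column heights now [5 5 5 5 0 0], max=5
Drop 4: S rot2 at col 2 lands with bottom-row=5; cleared 0 line(s) (total 0); column heights now [5 5 6 7 7 0], max=7

Answer: 0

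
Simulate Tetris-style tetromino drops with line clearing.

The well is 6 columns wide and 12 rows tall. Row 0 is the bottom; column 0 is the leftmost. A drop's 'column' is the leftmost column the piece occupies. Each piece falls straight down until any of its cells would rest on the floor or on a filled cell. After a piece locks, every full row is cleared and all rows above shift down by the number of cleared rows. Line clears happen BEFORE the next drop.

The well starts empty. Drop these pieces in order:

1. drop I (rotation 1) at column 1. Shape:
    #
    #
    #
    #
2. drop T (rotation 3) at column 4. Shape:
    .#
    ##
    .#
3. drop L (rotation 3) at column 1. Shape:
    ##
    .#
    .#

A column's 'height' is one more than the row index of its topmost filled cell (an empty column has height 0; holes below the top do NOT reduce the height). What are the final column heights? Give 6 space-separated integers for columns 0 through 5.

Drop 1: I rot1 at col 1 lands with bottom-row=0; cleared 0 line(s) (total 0); column heights now [0 4 0 0 0 0], max=4
Drop 2: T rot3 at col 4 lands with bottom-row=0; cleared 0 line(s) (total 0); column heights now [0 4 0 0 2 3], max=4
Drop 3: L rot3 at col 1 lands with bottom-row=2; cleared 0 line(s) (total 0); column heights now [0 5 5 0 2 3], max=5

Answer: 0 5 5 0 2 3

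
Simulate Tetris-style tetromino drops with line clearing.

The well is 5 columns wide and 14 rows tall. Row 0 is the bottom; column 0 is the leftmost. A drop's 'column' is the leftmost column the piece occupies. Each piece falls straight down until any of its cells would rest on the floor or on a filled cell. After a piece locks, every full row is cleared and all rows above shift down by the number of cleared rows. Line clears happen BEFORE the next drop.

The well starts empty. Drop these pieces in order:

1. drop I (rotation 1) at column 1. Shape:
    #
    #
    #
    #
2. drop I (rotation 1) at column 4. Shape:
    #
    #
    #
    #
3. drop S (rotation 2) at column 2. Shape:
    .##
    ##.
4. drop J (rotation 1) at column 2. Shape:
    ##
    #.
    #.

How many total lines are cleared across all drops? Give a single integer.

Drop 1: I rot1 at col 1 lands with bottom-row=0; cleared 0 line(s) (total 0); column heights now [0 4 0 0 0], max=4
Drop 2: I rot1 at col 4 lands with bottom-row=0; cleared 0 line(s) (total 0); column heights now [0 4 0 0 4], max=4
Drop 3: S rot2 at col 2 lands with bottom-row=3; cleared 0 line(s) (total 0); column heights now [0 4 4 5 5], max=5
Drop 4: J rot1 at col 2 lands with bottom-row=4; cleared 0 line(s) (total 0); column heights now [0 4 7 7 5], max=7

Answer: 0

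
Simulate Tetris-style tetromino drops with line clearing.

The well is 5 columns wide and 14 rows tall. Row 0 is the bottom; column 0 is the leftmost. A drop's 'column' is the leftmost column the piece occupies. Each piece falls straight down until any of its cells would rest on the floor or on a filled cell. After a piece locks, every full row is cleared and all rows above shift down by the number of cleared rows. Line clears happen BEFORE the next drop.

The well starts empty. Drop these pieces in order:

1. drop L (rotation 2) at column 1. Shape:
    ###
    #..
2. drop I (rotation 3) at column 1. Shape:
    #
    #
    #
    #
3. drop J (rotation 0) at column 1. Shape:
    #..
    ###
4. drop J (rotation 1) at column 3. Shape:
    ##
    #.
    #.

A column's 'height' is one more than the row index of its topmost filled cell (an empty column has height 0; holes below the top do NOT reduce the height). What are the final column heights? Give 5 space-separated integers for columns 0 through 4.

Drop 1: L rot2 at col 1 lands with bottom-row=0; cleared 0 line(s) (total 0); column heights now [0 2 2 2 0], max=2
Drop 2: I rot3 at col 1 lands with bottom-row=2; cleared 0 line(s) (total 0); column heights now [0 6 2 2 0], max=6
Drop 3: J rot0 at col 1 lands with bottom-row=6; cleared 0 line(s) (total 0); column heights now [0 8 7 7 0], max=8
Drop 4: J rot1 at col 3 lands with bottom-row=7; cleared 0 line(s) (total 0); column heights now [0 8 7 10 10], max=10

Answer: 0 8 7 10 10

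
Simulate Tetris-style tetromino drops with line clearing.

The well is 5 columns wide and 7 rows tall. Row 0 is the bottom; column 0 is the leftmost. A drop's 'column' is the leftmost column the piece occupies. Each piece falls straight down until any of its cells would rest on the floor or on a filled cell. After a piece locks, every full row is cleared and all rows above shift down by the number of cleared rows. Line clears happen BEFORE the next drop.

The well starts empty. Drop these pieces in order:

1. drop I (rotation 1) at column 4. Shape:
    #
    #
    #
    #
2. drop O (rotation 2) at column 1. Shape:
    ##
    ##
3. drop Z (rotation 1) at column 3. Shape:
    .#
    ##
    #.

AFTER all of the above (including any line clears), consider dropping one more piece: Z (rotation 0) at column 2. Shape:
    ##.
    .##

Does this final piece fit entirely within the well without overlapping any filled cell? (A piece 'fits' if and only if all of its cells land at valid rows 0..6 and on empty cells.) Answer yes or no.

Answer: no

Derivation:
Drop 1: I rot1 at col 4 lands with bottom-row=0; cleared 0 line(s) (total 0); column heights now [0 0 0 0 4], max=4
Drop 2: O rot2 at col 1 lands with bottom-row=0; cleared 0 line(s) (total 0); column heights now [0 2 2 0 4], max=4
Drop 3: Z rot1 at col 3 lands with bottom-row=3; cleared 0 line(s) (total 0); column heights now [0 2 2 5 6], max=6
Test piece Z rot0 at col 2 (width 3): heights before test = [0 2 2 5 6]; fits = False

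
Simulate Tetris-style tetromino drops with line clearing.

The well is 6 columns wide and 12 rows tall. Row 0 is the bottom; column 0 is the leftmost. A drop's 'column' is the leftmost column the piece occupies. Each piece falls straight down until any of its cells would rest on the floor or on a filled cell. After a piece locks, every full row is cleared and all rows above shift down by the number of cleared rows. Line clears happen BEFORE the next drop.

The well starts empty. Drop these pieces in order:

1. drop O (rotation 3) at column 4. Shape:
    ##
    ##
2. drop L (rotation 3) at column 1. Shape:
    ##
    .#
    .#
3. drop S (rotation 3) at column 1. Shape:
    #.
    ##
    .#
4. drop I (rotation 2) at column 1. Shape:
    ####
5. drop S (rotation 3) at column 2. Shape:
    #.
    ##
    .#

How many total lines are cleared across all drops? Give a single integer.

Drop 1: O rot3 at col 4 lands with bottom-row=0; cleared 0 line(s) (total 0); column heights now [0 0 0 0 2 2], max=2
Drop 2: L rot3 at col 1 lands with bottom-row=0; cleared 0 line(s) (total 0); column heights now [0 3 3 0 2 2], max=3
Drop 3: S rot3 at col 1 lands with bottom-row=3; cleared 0 line(s) (total 0); column heights now [0 6 5 0 2 2], max=6
Drop 4: I rot2 at col 1 lands with bottom-row=6; cleared 0 line(s) (total 0); column heights now [0 7 7 7 7 2], max=7
Drop 5: S rot3 at col 2 lands with bottom-row=7; cleared 0 line(s) (total 0); column heights now [0 7 10 9 7 2], max=10

Answer: 0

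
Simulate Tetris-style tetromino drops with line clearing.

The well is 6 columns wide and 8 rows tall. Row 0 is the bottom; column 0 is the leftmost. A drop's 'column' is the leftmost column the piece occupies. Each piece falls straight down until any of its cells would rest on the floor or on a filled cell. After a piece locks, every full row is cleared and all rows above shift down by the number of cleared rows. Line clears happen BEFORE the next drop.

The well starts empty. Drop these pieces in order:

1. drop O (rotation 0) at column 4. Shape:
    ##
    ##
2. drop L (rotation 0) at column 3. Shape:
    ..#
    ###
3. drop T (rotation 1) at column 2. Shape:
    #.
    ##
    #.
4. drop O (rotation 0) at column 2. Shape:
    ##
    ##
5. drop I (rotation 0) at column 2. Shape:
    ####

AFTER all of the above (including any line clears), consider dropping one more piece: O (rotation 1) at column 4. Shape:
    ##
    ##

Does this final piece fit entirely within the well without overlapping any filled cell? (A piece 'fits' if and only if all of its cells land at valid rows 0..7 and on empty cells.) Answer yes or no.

Drop 1: O rot0 at col 4 lands with bottom-row=0; cleared 0 line(s) (total 0); column heights now [0 0 0 0 2 2], max=2
Drop 2: L rot0 at col 3 lands with bottom-row=2; cleared 0 line(s) (total 0); column heights now [0 0 0 3 3 4], max=4
Drop 3: T rot1 at col 2 lands with bottom-row=2; cleared 0 line(s) (total 0); column heights now [0 0 5 4 3 4], max=5
Drop 4: O rot0 at col 2 lands with bottom-row=5; cleared 0 line(s) (total 0); column heights now [0 0 7 7 3 4], max=7
Drop 5: I rot0 at col 2 lands with bottom-row=7; cleared 0 line(s) (total 0); column heights now [0 0 8 8 8 8], max=8
Test piece O rot1 at col 4 (width 2): heights before test = [0 0 8 8 8 8]; fits = False

Answer: no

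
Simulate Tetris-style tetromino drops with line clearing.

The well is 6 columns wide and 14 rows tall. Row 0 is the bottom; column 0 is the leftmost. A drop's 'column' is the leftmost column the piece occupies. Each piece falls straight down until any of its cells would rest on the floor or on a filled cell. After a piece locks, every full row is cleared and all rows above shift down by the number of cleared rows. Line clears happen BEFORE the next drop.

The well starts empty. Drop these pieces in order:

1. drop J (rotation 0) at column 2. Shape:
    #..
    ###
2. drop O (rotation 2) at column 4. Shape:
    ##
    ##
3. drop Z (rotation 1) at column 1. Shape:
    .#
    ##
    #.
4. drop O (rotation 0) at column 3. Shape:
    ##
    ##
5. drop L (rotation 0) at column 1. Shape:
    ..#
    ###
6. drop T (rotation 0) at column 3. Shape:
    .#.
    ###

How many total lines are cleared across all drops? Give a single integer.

Answer: 0

Derivation:
Drop 1: J rot0 at col 2 lands with bottom-row=0; cleared 0 line(s) (total 0); column heights now [0 0 2 1 1 0], max=2
Drop 2: O rot2 at col 4 lands with bottom-row=1; cleared 0 line(s) (total 0); column heights now [0 0 2 1 3 3], max=3
Drop 3: Z rot1 at col 1 lands with bottom-row=1; cleared 0 line(s) (total 0); column heights now [0 3 4 1 3 3], max=4
Drop 4: O rot0 at col 3 lands with bottom-row=3; cleared 0 line(s) (total 0); column heights now [0 3 4 5 5 3], max=5
Drop 5: L rot0 at col 1 lands with bottom-row=5; cleared 0 line(s) (total 0); column heights now [0 6 6 7 5 3], max=7
Drop 6: T rot0 at col 3 lands with bottom-row=7; cleared 0 line(s) (total 0); column heights now [0 6 6 8 9 8], max=9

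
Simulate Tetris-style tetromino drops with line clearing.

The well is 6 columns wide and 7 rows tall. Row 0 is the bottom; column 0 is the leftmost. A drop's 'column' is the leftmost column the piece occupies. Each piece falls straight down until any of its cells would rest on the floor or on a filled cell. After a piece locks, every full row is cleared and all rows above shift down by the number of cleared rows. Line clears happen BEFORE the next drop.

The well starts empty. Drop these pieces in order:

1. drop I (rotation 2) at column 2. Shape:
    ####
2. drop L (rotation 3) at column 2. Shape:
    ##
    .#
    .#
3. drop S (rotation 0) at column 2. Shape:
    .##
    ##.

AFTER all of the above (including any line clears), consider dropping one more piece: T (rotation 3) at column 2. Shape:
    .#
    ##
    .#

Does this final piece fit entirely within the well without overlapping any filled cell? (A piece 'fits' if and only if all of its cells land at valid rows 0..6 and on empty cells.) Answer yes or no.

Answer: no

Derivation:
Drop 1: I rot2 at col 2 lands with bottom-row=0; cleared 0 line(s) (total 0); column heights now [0 0 1 1 1 1], max=1
Drop 2: L rot3 at col 2 lands with bottom-row=1; cleared 0 line(s) (total 0); column heights now [0 0 4 4 1 1], max=4
Drop 3: S rot0 at col 2 lands with bottom-row=4; cleared 0 line(s) (total 0); column heights now [0 0 5 6 6 1], max=6
Test piece T rot3 at col 2 (width 2): heights before test = [0 0 5 6 6 1]; fits = False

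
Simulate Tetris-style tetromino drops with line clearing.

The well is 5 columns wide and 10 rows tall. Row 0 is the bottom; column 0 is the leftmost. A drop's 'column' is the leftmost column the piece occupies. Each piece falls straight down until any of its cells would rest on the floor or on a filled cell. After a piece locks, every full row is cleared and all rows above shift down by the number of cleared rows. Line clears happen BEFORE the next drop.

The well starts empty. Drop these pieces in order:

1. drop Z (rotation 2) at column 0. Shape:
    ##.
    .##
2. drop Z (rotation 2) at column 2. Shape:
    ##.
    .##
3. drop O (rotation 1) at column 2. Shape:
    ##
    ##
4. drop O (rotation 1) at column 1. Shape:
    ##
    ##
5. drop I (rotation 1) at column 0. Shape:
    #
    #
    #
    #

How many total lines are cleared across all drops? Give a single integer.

Answer: 0

Derivation:
Drop 1: Z rot2 at col 0 lands with bottom-row=0; cleared 0 line(s) (total 0); column heights now [2 2 1 0 0], max=2
Drop 2: Z rot2 at col 2 lands with bottom-row=0; cleared 0 line(s) (total 0); column heights now [2 2 2 2 1], max=2
Drop 3: O rot1 at col 2 lands with bottom-row=2; cleared 0 line(s) (total 0); column heights now [2 2 4 4 1], max=4
Drop 4: O rot1 at col 1 lands with bottom-row=4; cleared 0 line(s) (total 0); column heights now [2 6 6 4 1], max=6
Drop 5: I rot1 at col 0 lands with bottom-row=2; cleared 0 line(s) (total 0); column heights now [6 6 6 4 1], max=6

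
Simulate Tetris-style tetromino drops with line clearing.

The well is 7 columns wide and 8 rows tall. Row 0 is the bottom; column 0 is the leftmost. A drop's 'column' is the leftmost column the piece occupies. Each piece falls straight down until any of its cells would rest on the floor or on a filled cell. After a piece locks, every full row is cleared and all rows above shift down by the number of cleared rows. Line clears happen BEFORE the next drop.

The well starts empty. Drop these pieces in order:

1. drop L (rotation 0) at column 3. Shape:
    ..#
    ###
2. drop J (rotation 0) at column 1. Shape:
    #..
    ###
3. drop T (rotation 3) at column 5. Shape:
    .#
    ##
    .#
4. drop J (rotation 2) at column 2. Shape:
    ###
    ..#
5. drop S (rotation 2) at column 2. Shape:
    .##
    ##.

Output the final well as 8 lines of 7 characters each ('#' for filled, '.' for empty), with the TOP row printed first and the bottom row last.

Answer: .......
.......
.......
...##..
..##..#
.######
.######
...###.

Derivation:
Drop 1: L rot0 at col 3 lands with bottom-row=0; cleared 0 line(s) (total 0); column heights now [0 0 0 1 1 2 0], max=2
Drop 2: J rot0 at col 1 lands with bottom-row=1; cleared 0 line(s) (total 0); column heights now [0 3 2 2 1 2 0], max=3
Drop 3: T rot3 at col 5 lands with bottom-row=1; cleared 0 line(s) (total 0); column heights now [0 3 2 2 1 3 4], max=4
Drop 4: J rot2 at col 2 lands with bottom-row=1; cleared 0 line(s) (total 0); column heights now [0 3 3 3 3 3 4], max=4
Drop 5: S rot2 at col 2 lands with bottom-row=3; cleared 0 line(s) (total 0); column heights now [0 3 4 5 5 3 4], max=5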